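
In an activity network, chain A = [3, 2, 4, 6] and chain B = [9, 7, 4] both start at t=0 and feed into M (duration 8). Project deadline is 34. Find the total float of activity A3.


Forward pass: ES(A3) = sum of predecessors on chain A = 5
EF = ES + duration = 5 + 4 = 9
Backward pass: LF(M) = deadline = 34; LS(M) = 34 - 8 = 26
LF(A3) = LS(M) - sum(successors on chain A) = 26 - 6 = 20
LS = LF - duration = 20 - 4 = 16
Total float = LS - ES = 16 - 5 = 11

11


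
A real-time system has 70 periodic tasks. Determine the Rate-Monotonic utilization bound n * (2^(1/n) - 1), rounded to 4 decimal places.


Compute 2^(1/70) = 1.0099512906
Subtract 1: 1.0099512906 - 1 = 0.0099512906
Multiply by n: 70 * 0.0099512906 = 0.6965903420
Round to 4 dp: 0.6966

0.6966


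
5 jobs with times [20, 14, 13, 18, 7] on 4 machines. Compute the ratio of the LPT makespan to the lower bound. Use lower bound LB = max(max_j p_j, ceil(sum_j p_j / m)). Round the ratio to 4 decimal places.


LPT order: [20, 18, 14, 13, 7]
Machine loads after assignment: [20, 18, 14, 20]
LPT makespan = 20
Lower bound = max(max_job, ceil(total/4)) = max(20, 18) = 20
Ratio = 20 / 20 = 1.0

1.0


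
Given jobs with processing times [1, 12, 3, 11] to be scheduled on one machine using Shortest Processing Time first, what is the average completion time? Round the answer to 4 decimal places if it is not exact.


Sort jobs by processing time (SPT order): [1, 3, 11, 12]
Compute completion times sequentially:
  Job 1: processing = 1, completes at 1
  Job 2: processing = 3, completes at 4
  Job 3: processing = 11, completes at 15
  Job 4: processing = 12, completes at 27
Sum of completion times = 47
Average completion time = 47/4 = 11.75

11.75


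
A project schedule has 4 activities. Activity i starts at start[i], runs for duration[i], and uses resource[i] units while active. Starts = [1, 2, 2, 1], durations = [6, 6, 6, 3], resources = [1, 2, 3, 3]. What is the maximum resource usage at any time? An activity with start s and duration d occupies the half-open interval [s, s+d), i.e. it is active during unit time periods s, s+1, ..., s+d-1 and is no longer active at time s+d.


Each activity i is active on [start_i, start_i + duration_i).
Compute total resource usage per time slot:
  t=0: active resources = [], total = 0
  t=1: active resources = [1, 3], total = 4
  t=2: active resources = [1, 2, 3, 3], total = 9
  t=3: active resources = [1, 2, 3, 3], total = 9
  t=4: active resources = [1, 2, 3], total = 6
  t=5: active resources = [1, 2, 3], total = 6
  t=6: active resources = [1, 2, 3], total = 6
  t=7: active resources = [2, 3], total = 5
Peak resource demand = 9

9


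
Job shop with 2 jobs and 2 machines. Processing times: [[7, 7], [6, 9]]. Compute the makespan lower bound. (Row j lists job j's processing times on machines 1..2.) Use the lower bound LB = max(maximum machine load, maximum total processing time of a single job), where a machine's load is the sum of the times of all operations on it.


Machine loads:
  Machine 1: 7 + 6 = 13
  Machine 2: 7 + 9 = 16
Max machine load = 16
Job totals:
  Job 1: 14
  Job 2: 15
Max job total = 15
Lower bound = max(16, 15) = 16

16


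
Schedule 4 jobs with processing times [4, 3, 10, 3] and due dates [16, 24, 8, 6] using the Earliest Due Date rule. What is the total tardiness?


Sort by due date (EDD order): [(3, 6), (10, 8), (4, 16), (3, 24)]
Compute completion times and tardiness:
  Job 1: p=3, d=6, C=3, tardiness=max(0,3-6)=0
  Job 2: p=10, d=8, C=13, tardiness=max(0,13-8)=5
  Job 3: p=4, d=16, C=17, tardiness=max(0,17-16)=1
  Job 4: p=3, d=24, C=20, tardiness=max(0,20-24)=0
Total tardiness = 6

6


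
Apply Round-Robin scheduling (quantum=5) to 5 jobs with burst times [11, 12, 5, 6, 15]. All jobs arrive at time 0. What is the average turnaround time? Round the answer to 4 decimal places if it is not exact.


Time quantum = 5
Execution trace:
  J1 runs 5 units, time = 5
  J2 runs 5 units, time = 10
  J3 runs 5 units, time = 15
  J4 runs 5 units, time = 20
  J5 runs 5 units, time = 25
  J1 runs 5 units, time = 30
  J2 runs 5 units, time = 35
  J4 runs 1 units, time = 36
  J5 runs 5 units, time = 41
  J1 runs 1 units, time = 42
  J2 runs 2 units, time = 44
  J5 runs 5 units, time = 49
Finish times: [42, 44, 15, 36, 49]
Average turnaround = 186/5 = 37.2

37.2


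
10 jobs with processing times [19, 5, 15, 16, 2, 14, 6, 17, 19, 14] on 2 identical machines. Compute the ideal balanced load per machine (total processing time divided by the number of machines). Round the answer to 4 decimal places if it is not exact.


Total processing time = 19 + 5 + 15 + 16 + 2 + 14 + 6 + 17 + 19 + 14 = 127
Number of machines = 2
Ideal balanced load = 127 / 2 = 63.5

63.5


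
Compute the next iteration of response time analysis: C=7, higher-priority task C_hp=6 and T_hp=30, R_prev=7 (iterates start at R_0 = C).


R_next = C + ceil(R_prev / T_hp) * C_hp
ceil(7 / 30) = ceil(0.2333) = 1
Interference = 1 * 6 = 6
R_next = 7 + 6 = 13

13


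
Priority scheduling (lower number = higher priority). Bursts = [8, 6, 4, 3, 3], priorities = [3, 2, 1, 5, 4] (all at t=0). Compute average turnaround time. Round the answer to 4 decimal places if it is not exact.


Sort by priority (ascending = highest first):
Order: [(1, 4), (2, 6), (3, 8), (4, 3), (5, 3)]
Completion times:
  Priority 1, burst=4, C=4
  Priority 2, burst=6, C=10
  Priority 3, burst=8, C=18
  Priority 4, burst=3, C=21
  Priority 5, burst=3, C=24
Average turnaround = 77/5 = 15.4

15.4


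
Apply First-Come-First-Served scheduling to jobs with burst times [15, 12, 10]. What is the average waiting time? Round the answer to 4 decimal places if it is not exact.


FCFS order (as given): [15, 12, 10]
Waiting times:
  Job 1: wait = 0
  Job 2: wait = 15
  Job 3: wait = 27
Sum of waiting times = 42
Average waiting time = 42/3 = 14.0

14.0


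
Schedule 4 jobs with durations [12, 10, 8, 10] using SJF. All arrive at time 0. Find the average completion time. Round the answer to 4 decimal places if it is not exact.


SJF order (ascending): [8, 10, 10, 12]
Completion times:
  Job 1: burst=8, C=8
  Job 2: burst=10, C=18
  Job 3: burst=10, C=28
  Job 4: burst=12, C=40
Average completion = 94/4 = 23.5

23.5


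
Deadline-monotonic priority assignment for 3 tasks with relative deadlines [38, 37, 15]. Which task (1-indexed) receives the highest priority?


Sort tasks by relative deadline (ascending):
  Task 3: deadline = 15
  Task 2: deadline = 37
  Task 1: deadline = 38
Priority order (highest first): [3, 2, 1]
Highest priority task = 3

3


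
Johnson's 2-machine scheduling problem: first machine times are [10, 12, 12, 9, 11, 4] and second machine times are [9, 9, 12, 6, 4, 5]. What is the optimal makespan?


Apply Johnson's rule:
  Group 1 (a <= b): [(6, 4, 5), (3, 12, 12)]
  Group 2 (a > b): [(1, 10, 9), (2, 12, 9), (4, 9, 6), (5, 11, 4)]
Optimal job order: [6, 3, 1, 2, 4, 5]
Schedule:
  Job 6: M1 done at 4, M2 done at 9
  Job 3: M1 done at 16, M2 done at 28
  Job 1: M1 done at 26, M2 done at 37
  Job 2: M1 done at 38, M2 done at 47
  Job 4: M1 done at 47, M2 done at 53
  Job 5: M1 done at 58, M2 done at 62
Makespan = 62

62


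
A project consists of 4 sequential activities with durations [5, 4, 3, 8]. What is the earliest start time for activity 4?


Activity 4 starts after activities 1 through 3 complete.
Predecessor durations: [5, 4, 3]
ES = 5 + 4 + 3 = 12

12


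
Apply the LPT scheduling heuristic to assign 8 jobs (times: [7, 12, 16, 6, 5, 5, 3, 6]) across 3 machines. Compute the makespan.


Sort jobs in decreasing order (LPT): [16, 12, 7, 6, 6, 5, 5, 3]
Assign each job to the least loaded machine:
  Machine 1: jobs [16, 5], load = 21
  Machine 2: jobs [12, 6, 3], load = 21
  Machine 3: jobs [7, 6, 5], load = 18
Makespan = max load = 21

21


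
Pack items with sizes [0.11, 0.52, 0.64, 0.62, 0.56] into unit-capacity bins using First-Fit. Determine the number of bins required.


Place items sequentially using First-Fit:
  Item 0.11 -> new Bin 1
  Item 0.52 -> Bin 1 (now 0.63)
  Item 0.64 -> new Bin 2
  Item 0.62 -> new Bin 3
  Item 0.56 -> new Bin 4
Total bins used = 4

4


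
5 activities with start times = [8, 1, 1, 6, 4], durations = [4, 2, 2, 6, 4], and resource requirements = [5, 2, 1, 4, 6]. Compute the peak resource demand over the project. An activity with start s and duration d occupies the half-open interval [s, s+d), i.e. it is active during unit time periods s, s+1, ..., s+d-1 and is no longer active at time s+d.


Each activity i is active on [start_i, start_i + duration_i).
Compute total resource usage per time slot:
  t=0: active resources = [], total = 0
  t=1: active resources = [2, 1], total = 3
  t=2: active resources = [2, 1], total = 3
  t=3: active resources = [], total = 0
  t=4: active resources = [6], total = 6
  t=5: active resources = [6], total = 6
  t=6: active resources = [4, 6], total = 10
  t=7: active resources = [4, 6], total = 10
  t=8: active resources = [5, 4], total = 9
  t=9: active resources = [5, 4], total = 9
  t=10: active resources = [5, 4], total = 9
  t=11: active resources = [5, 4], total = 9
Peak resource demand = 10

10


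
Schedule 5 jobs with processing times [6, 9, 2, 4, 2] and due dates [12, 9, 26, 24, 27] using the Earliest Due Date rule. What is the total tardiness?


Sort by due date (EDD order): [(9, 9), (6, 12), (4, 24), (2, 26), (2, 27)]
Compute completion times and tardiness:
  Job 1: p=9, d=9, C=9, tardiness=max(0,9-9)=0
  Job 2: p=6, d=12, C=15, tardiness=max(0,15-12)=3
  Job 3: p=4, d=24, C=19, tardiness=max(0,19-24)=0
  Job 4: p=2, d=26, C=21, tardiness=max(0,21-26)=0
  Job 5: p=2, d=27, C=23, tardiness=max(0,23-27)=0
Total tardiness = 3

3


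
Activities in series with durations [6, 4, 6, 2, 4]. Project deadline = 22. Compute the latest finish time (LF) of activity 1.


LF(activity 1) = deadline - sum of successor durations
Successors: activities 2 through 5 with durations [4, 6, 2, 4]
Sum of successor durations = 16
LF = 22 - 16 = 6

6


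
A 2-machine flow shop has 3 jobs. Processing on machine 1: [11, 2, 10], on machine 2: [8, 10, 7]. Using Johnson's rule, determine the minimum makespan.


Apply Johnson's rule:
  Group 1 (a <= b): [(2, 2, 10)]
  Group 2 (a > b): [(1, 11, 8), (3, 10, 7)]
Optimal job order: [2, 1, 3]
Schedule:
  Job 2: M1 done at 2, M2 done at 12
  Job 1: M1 done at 13, M2 done at 21
  Job 3: M1 done at 23, M2 done at 30
Makespan = 30

30


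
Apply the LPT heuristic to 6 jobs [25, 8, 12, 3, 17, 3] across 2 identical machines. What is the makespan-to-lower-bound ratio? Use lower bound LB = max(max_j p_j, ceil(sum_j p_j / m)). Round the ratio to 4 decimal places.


LPT order: [25, 17, 12, 8, 3, 3]
Machine loads after assignment: [33, 35]
LPT makespan = 35
Lower bound = max(max_job, ceil(total/2)) = max(25, 34) = 34
Ratio = 35 / 34 = 1.0294

1.0294


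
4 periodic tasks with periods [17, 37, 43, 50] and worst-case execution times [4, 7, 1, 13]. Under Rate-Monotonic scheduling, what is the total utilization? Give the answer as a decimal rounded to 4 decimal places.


Compute individual utilizations (exact fractions):
  Task 1: C/T = 4/17 (approx. 0.2353)
  Task 2: C/T = 7/37 (approx. 0.1892)
  Task 3: C/T = 1/43 (approx. 0.0233)
  Task 4: C/T = 13/50 (approx. 0.26)
Total utilization U = 4/17 + 7/37 + 1/43 + 13/50 = 957111/1352350
Rounded to 4 decimal places: U = 0.7077
RM (Liu & Layland) bound for 4 tasks = 0.756828; compare with U = 957111/1352350 (approx. 0.707739)
U <= bound, so schedulable by RM sufficient condition.

0.7077


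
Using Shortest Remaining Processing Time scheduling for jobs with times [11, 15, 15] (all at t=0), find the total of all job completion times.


Since all jobs arrive at t=0, SRPT equals SPT ordering.
SPT order: [11, 15, 15]
Completion times:
  Job 1: p=11, C=11
  Job 2: p=15, C=26
  Job 3: p=15, C=41
Total completion time = 11 + 26 + 41 = 78

78


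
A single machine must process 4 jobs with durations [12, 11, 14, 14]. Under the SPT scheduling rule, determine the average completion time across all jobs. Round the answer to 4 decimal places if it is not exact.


Sort jobs by processing time (SPT order): [11, 12, 14, 14]
Compute completion times sequentially:
  Job 1: processing = 11, completes at 11
  Job 2: processing = 12, completes at 23
  Job 3: processing = 14, completes at 37
  Job 4: processing = 14, completes at 51
Sum of completion times = 122
Average completion time = 122/4 = 30.5

30.5


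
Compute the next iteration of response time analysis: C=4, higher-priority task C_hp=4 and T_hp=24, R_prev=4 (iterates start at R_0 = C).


R_next = C + ceil(R_prev / T_hp) * C_hp
ceil(4 / 24) = ceil(0.1667) = 1
Interference = 1 * 4 = 4
R_next = 4 + 4 = 8

8


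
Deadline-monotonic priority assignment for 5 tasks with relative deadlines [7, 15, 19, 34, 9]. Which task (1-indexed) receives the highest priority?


Sort tasks by relative deadline (ascending):
  Task 1: deadline = 7
  Task 5: deadline = 9
  Task 2: deadline = 15
  Task 3: deadline = 19
  Task 4: deadline = 34
Priority order (highest first): [1, 5, 2, 3, 4]
Highest priority task = 1

1


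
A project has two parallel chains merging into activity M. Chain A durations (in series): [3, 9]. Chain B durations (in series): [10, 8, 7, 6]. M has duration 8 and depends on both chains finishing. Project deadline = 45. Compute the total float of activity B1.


Forward pass: ES(B1) = sum of predecessors on chain B = 0
EF = ES + duration = 0 + 10 = 10
Backward pass: LF(M) = deadline = 45; LS(M) = 45 - 8 = 37
LF(B1) = LS(M) - sum(successors on chain B) = 37 - 21 = 16
LS = LF - duration = 16 - 10 = 6
Total float = LS - ES = 6 - 0 = 6

6


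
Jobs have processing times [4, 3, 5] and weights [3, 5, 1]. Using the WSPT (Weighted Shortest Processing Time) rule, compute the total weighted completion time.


Compute p/w ratios and sort ascending (WSPT): [(3, 5), (4, 3), (5, 1)]
Compute weighted completion times:
  Job (p=3,w=5): C=3, w*C=5*3=15
  Job (p=4,w=3): C=7, w*C=3*7=21
  Job (p=5,w=1): C=12, w*C=1*12=12
Total weighted completion time = 48

48


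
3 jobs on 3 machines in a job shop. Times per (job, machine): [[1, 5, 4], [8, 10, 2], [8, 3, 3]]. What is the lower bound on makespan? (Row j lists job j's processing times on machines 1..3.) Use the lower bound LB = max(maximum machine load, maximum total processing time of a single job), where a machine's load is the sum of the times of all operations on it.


Machine loads:
  Machine 1: 1 + 8 + 8 = 17
  Machine 2: 5 + 10 + 3 = 18
  Machine 3: 4 + 2 + 3 = 9
Max machine load = 18
Job totals:
  Job 1: 10
  Job 2: 20
  Job 3: 14
Max job total = 20
Lower bound = max(18, 20) = 20

20


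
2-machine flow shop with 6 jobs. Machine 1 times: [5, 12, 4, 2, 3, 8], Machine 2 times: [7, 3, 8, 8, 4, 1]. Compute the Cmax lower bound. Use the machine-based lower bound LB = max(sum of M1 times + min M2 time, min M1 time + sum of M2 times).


LB1 = sum(M1 times) + min(M2 times) = 34 + 1 = 35
LB2 = min(M1 times) + sum(M2 times) = 2 + 31 = 33
Lower bound = max(LB1, LB2) = max(35, 33) = 35

35


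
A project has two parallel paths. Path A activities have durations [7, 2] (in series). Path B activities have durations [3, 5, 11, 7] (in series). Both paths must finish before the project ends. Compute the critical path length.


Path A total = 7 + 2 = 9
Path B total = 3 + 5 + 11 + 7 = 26
Critical path = longest path = max(9, 26) = 26

26


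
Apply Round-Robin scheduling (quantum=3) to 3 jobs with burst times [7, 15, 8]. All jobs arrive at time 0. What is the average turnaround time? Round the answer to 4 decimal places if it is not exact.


Time quantum = 3
Execution trace:
  J1 runs 3 units, time = 3
  J2 runs 3 units, time = 6
  J3 runs 3 units, time = 9
  J1 runs 3 units, time = 12
  J2 runs 3 units, time = 15
  J3 runs 3 units, time = 18
  J1 runs 1 units, time = 19
  J2 runs 3 units, time = 22
  J3 runs 2 units, time = 24
  J2 runs 3 units, time = 27
  J2 runs 3 units, time = 30
Finish times: [19, 30, 24]
Average turnaround = 73/3 = 24.3333

24.3333


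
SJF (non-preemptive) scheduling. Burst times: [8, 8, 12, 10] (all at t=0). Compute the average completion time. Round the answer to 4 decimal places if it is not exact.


SJF order (ascending): [8, 8, 10, 12]
Completion times:
  Job 1: burst=8, C=8
  Job 2: burst=8, C=16
  Job 3: burst=10, C=26
  Job 4: burst=12, C=38
Average completion = 88/4 = 22.0

22.0


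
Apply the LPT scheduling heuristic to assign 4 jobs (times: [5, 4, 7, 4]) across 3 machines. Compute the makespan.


Sort jobs in decreasing order (LPT): [7, 5, 4, 4]
Assign each job to the least loaded machine:
  Machine 1: jobs [7], load = 7
  Machine 2: jobs [5], load = 5
  Machine 3: jobs [4, 4], load = 8
Makespan = max load = 8

8


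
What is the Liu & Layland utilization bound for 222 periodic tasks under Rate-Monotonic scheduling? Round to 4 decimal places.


Compute 2^(1/222) = 1.0031271640
Subtract 1: 1.0031271640 - 1 = 0.0031271640
Multiply by n: 222 * 0.0031271640 = 0.6942304080
Round to 4 dp: 0.6942

0.6942


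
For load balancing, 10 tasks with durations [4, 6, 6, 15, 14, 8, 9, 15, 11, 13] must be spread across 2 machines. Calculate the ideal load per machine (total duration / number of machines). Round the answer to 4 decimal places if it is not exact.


Total processing time = 4 + 6 + 6 + 15 + 14 + 8 + 9 + 15 + 11 + 13 = 101
Number of machines = 2
Ideal balanced load = 101 / 2 = 50.5

50.5


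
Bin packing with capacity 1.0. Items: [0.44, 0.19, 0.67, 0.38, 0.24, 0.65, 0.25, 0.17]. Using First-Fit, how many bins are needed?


Place items sequentially using First-Fit:
  Item 0.44 -> new Bin 1
  Item 0.19 -> Bin 1 (now 0.63)
  Item 0.67 -> new Bin 2
  Item 0.38 -> new Bin 3
  Item 0.24 -> Bin 1 (now 0.87)
  Item 0.65 -> new Bin 4
  Item 0.25 -> Bin 2 (now 0.92)
  Item 0.17 -> Bin 3 (now 0.55)
Total bins used = 4

4


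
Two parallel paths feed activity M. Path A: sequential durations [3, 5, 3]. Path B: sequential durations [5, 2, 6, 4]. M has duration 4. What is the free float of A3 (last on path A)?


ES(A3) = sum of predecessors on chain A = 8
EF(A3) = ES + duration = 8 + 3 = 11
Successor of A3 is M. ES(M) = max(sum(A), sum(B)) = max(11, 17) = 17
Free float = ES(successor) - EF(current) = 17 - 11 = 6

6


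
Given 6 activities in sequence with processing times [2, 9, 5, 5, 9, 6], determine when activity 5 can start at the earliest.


Activity 5 starts after activities 1 through 4 complete.
Predecessor durations: [2, 9, 5, 5]
ES = 2 + 9 + 5 + 5 = 21

21


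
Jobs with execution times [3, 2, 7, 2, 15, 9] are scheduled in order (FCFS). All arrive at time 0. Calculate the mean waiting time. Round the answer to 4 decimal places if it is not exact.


FCFS order (as given): [3, 2, 7, 2, 15, 9]
Waiting times:
  Job 1: wait = 0
  Job 2: wait = 3
  Job 3: wait = 5
  Job 4: wait = 12
  Job 5: wait = 14
  Job 6: wait = 29
Sum of waiting times = 63
Average waiting time = 63/6 = 10.5

10.5


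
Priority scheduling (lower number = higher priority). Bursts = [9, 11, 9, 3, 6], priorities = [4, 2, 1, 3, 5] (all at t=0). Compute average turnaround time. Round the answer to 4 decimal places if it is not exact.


Sort by priority (ascending = highest first):
Order: [(1, 9), (2, 11), (3, 3), (4, 9), (5, 6)]
Completion times:
  Priority 1, burst=9, C=9
  Priority 2, burst=11, C=20
  Priority 3, burst=3, C=23
  Priority 4, burst=9, C=32
  Priority 5, burst=6, C=38
Average turnaround = 122/5 = 24.4

24.4


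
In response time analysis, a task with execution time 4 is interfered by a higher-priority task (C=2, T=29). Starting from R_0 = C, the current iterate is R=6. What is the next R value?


R_next = C + ceil(R_prev / T_hp) * C_hp
ceil(6 / 29) = ceil(0.2069) = 1
Interference = 1 * 2 = 2
R_next = 4 + 2 = 6
R_next = R_prev, so the iteration has converged (response time = 6).

6


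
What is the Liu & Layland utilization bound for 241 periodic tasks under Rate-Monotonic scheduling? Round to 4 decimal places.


Compute 2^(1/241) = 1.0028802694
Subtract 1: 1.0028802694 - 1 = 0.0028802694
Multiply by n: 241 * 0.0028802694 = 0.6941449254
Round to 4 dp: 0.6941

0.6941


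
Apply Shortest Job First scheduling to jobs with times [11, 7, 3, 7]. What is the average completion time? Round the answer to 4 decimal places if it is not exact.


SJF order (ascending): [3, 7, 7, 11]
Completion times:
  Job 1: burst=3, C=3
  Job 2: burst=7, C=10
  Job 3: burst=7, C=17
  Job 4: burst=11, C=28
Average completion = 58/4 = 14.5

14.5


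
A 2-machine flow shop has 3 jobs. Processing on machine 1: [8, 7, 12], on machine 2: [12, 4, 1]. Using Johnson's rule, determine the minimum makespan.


Apply Johnson's rule:
  Group 1 (a <= b): [(1, 8, 12)]
  Group 2 (a > b): [(2, 7, 4), (3, 12, 1)]
Optimal job order: [1, 2, 3]
Schedule:
  Job 1: M1 done at 8, M2 done at 20
  Job 2: M1 done at 15, M2 done at 24
  Job 3: M1 done at 27, M2 done at 28
Makespan = 28

28


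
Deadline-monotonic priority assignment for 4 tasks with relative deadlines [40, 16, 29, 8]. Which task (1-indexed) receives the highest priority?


Sort tasks by relative deadline (ascending):
  Task 4: deadline = 8
  Task 2: deadline = 16
  Task 3: deadline = 29
  Task 1: deadline = 40
Priority order (highest first): [4, 2, 3, 1]
Highest priority task = 4

4


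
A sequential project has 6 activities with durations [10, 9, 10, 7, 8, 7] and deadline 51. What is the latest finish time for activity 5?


LF(activity 5) = deadline - sum of successor durations
Successors: activities 6 through 6 with durations [7]
Sum of successor durations = 7
LF = 51 - 7 = 44

44


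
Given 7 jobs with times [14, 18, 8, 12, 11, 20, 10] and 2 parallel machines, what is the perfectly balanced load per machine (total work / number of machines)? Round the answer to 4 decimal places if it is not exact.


Total processing time = 14 + 18 + 8 + 12 + 11 + 20 + 10 = 93
Number of machines = 2
Ideal balanced load = 93 / 2 = 46.5

46.5


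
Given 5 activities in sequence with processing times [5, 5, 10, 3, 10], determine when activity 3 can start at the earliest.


Activity 3 starts after activities 1 through 2 complete.
Predecessor durations: [5, 5]
ES = 5 + 5 = 10

10


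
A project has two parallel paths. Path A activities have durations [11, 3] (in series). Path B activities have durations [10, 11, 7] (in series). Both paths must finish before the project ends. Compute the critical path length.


Path A total = 11 + 3 = 14
Path B total = 10 + 11 + 7 = 28
Critical path = longest path = max(14, 28) = 28

28


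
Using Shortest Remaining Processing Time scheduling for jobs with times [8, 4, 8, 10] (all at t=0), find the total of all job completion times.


Since all jobs arrive at t=0, SRPT equals SPT ordering.
SPT order: [4, 8, 8, 10]
Completion times:
  Job 1: p=4, C=4
  Job 2: p=8, C=12
  Job 3: p=8, C=20
  Job 4: p=10, C=30
Total completion time = 4 + 12 + 20 + 30 = 66

66


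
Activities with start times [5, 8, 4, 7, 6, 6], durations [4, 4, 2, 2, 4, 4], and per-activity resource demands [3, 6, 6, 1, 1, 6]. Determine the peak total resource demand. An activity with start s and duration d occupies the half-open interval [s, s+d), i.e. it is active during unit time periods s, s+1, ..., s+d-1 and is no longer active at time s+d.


Each activity i is active on [start_i, start_i + duration_i).
Compute total resource usage per time slot:
  t=0: active resources = [], total = 0
  t=1: active resources = [], total = 0
  t=2: active resources = [], total = 0
  t=3: active resources = [], total = 0
  t=4: active resources = [6], total = 6
  t=5: active resources = [3, 6], total = 9
  t=6: active resources = [3, 1, 6], total = 10
  t=7: active resources = [3, 1, 1, 6], total = 11
  t=8: active resources = [3, 6, 1, 1, 6], total = 17
  t=9: active resources = [6, 1, 6], total = 13
  t=10: active resources = [6], total = 6
  t=11: active resources = [6], total = 6
Peak resource demand = 17

17


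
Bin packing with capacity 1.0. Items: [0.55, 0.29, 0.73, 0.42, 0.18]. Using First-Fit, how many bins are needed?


Place items sequentially using First-Fit:
  Item 0.55 -> new Bin 1
  Item 0.29 -> Bin 1 (now 0.84)
  Item 0.73 -> new Bin 2
  Item 0.42 -> new Bin 3
  Item 0.18 -> Bin 2 (now 0.91)
Total bins used = 3

3


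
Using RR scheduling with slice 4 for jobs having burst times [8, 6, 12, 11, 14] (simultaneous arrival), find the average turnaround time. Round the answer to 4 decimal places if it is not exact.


Time quantum = 4
Execution trace:
  J1 runs 4 units, time = 4
  J2 runs 4 units, time = 8
  J3 runs 4 units, time = 12
  J4 runs 4 units, time = 16
  J5 runs 4 units, time = 20
  J1 runs 4 units, time = 24
  J2 runs 2 units, time = 26
  J3 runs 4 units, time = 30
  J4 runs 4 units, time = 34
  J5 runs 4 units, time = 38
  J3 runs 4 units, time = 42
  J4 runs 3 units, time = 45
  J5 runs 4 units, time = 49
  J5 runs 2 units, time = 51
Finish times: [24, 26, 42, 45, 51]
Average turnaround = 188/5 = 37.6

37.6


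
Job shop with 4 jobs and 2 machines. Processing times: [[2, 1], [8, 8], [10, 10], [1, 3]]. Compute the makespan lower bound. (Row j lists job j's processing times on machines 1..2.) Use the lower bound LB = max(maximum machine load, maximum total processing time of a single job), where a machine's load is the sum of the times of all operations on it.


Machine loads:
  Machine 1: 2 + 8 + 10 + 1 = 21
  Machine 2: 1 + 8 + 10 + 3 = 22
Max machine load = 22
Job totals:
  Job 1: 3
  Job 2: 16
  Job 3: 20
  Job 4: 4
Max job total = 20
Lower bound = max(22, 20) = 22

22


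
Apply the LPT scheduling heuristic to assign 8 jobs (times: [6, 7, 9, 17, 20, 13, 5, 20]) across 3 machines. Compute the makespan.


Sort jobs in decreasing order (LPT): [20, 20, 17, 13, 9, 7, 6, 5]
Assign each job to the least loaded machine:
  Machine 1: jobs [20, 9, 5], load = 34
  Machine 2: jobs [20, 7, 6], load = 33
  Machine 3: jobs [17, 13], load = 30
Makespan = max load = 34

34


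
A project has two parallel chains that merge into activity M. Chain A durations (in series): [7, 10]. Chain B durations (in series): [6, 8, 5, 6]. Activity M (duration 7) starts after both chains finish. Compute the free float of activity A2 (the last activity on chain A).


ES(A2) = sum of predecessors on chain A = 7
EF(A2) = ES + duration = 7 + 10 = 17
Successor of A2 is M. ES(M) = max(sum(A), sum(B)) = max(17, 25) = 25
Free float = ES(successor) - EF(current) = 25 - 17 = 8

8


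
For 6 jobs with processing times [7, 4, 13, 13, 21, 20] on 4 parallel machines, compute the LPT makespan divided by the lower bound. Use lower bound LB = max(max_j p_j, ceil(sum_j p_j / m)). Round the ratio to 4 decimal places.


LPT order: [21, 20, 13, 13, 7, 4]
Machine loads after assignment: [21, 20, 20, 17]
LPT makespan = 21
Lower bound = max(max_job, ceil(total/4)) = max(21, 20) = 21
Ratio = 21 / 21 = 1.0

1.0


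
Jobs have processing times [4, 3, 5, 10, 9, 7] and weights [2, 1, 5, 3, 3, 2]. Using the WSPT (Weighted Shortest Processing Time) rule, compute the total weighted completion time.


Compute p/w ratios and sort ascending (WSPT): [(5, 5), (4, 2), (3, 1), (9, 3), (10, 3), (7, 2)]
Compute weighted completion times:
  Job (p=5,w=5): C=5, w*C=5*5=25
  Job (p=4,w=2): C=9, w*C=2*9=18
  Job (p=3,w=1): C=12, w*C=1*12=12
  Job (p=9,w=3): C=21, w*C=3*21=63
  Job (p=10,w=3): C=31, w*C=3*31=93
  Job (p=7,w=2): C=38, w*C=2*38=76
Total weighted completion time = 287

287


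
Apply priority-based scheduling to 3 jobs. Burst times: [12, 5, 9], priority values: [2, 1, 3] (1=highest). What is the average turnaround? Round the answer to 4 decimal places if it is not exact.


Sort by priority (ascending = highest first):
Order: [(1, 5), (2, 12), (3, 9)]
Completion times:
  Priority 1, burst=5, C=5
  Priority 2, burst=12, C=17
  Priority 3, burst=9, C=26
Average turnaround = 48/3 = 16.0

16.0


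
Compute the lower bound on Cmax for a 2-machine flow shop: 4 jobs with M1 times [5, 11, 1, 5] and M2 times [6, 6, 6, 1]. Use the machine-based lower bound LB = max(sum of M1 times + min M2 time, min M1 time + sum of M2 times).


LB1 = sum(M1 times) + min(M2 times) = 22 + 1 = 23
LB2 = min(M1 times) + sum(M2 times) = 1 + 19 = 20
Lower bound = max(LB1, LB2) = max(23, 20) = 23

23


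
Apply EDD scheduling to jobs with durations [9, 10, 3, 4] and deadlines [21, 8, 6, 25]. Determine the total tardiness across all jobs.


Sort by due date (EDD order): [(3, 6), (10, 8), (9, 21), (4, 25)]
Compute completion times and tardiness:
  Job 1: p=3, d=6, C=3, tardiness=max(0,3-6)=0
  Job 2: p=10, d=8, C=13, tardiness=max(0,13-8)=5
  Job 3: p=9, d=21, C=22, tardiness=max(0,22-21)=1
  Job 4: p=4, d=25, C=26, tardiness=max(0,26-25)=1
Total tardiness = 7

7


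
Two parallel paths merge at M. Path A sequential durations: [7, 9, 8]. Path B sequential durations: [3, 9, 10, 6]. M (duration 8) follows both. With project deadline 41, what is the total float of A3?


Forward pass: ES(A3) = sum of predecessors on chain A = 16
EF = ES + duration = 16 + 8 = 24
Backward pass: LF(M) = deadline = 41; LS(M) = 41 - 8 = 33
LF(A3) = LS(M) - sum(successors on chain A) = 33 - 0 = 33
LS = LF - duration = 33 - 8 = 25
Total float = LS - ES = 25 - 16 = 9

9


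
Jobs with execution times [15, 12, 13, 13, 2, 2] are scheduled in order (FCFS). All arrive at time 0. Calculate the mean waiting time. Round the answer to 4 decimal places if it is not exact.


FCFS order (as given): [15, 12, 13, 13, 2, 2]
Waiting times:
  Job 1: wait = 0
  Job 2: wait = 15
  Job 3: wait = 27
  Job 4: wait = 40
  Job 5: wait = 53
  Job 6: wait = 55
Sum of waiting times = 190
Average waiting time = 190/6 = 31.6667

31.6667


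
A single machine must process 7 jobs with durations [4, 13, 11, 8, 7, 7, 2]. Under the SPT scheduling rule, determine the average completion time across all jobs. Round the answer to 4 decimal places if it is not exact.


Sort jobs by processing time (SPT order): [2, 4, 7, 7, 8, 11, 13]
Compute completion times sequentially:
  Job 1: processing = 2, completes at 2
  Job 2: processing = 4, completes at 6
  Job 3: processing = 7, completes at 13
  Job 4: processing = 7, completes at 20
  Job 5: processing = 8, completes at 28
  Job 6: processing = 11, completes at 39
  Job 7: processing = 13, completes at 52
Sum of completion times = 160
Average completion time = 160/7 = 22.8571

22.8571


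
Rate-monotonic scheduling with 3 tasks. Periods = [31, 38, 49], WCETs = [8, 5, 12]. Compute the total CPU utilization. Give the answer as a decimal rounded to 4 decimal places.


Compute individual utilizations (exact fractions):
  Task 1: C/T = 8/31 (approx. 0.2581)
  Task 2: C/T = 5/38 (approx. 0.1316)
  Task 3: C/T = 12/49 (approx. 0.2449)
Total utilization U = 8/31 + 5/38 + 12/49 = 36627/57722
Rounded to 4 decimal places: U = 0.6345
RM (Liu & Layland) bound for 3 tasks = 0.779763; compare with U = 36627/57722 (approx. 0.634541)
U <= bound, so schedulable by RM sufficient condition.

0.6345


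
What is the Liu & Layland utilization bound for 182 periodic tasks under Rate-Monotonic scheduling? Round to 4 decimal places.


Compute 2^(1/182) = 1.0038157625
Subtract 1: 1.0038157625 - 1 = 0.0038157625
Multiply by n: 182 * 0.0038157625 = 0.6944687750
Round to 4 dp: 0.6945

0.6945


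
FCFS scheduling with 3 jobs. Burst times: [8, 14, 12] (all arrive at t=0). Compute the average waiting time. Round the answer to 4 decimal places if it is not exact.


FCFS order (as given): [8, 14, 12]
Waiting times:
  Job 1: wait = 0
  Job 2: wait = 8
  Job 3: wait = 22
Sum of waiting times = 30
Average waiting time = 30/3 = 10.0

10.0


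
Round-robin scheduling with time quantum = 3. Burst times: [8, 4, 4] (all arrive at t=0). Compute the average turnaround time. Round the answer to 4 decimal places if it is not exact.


Time quantum = 3
Execution trace:
  J1 runs 3 units, time = 3
  J2 runs 3 units, time = 6
  J3 runs 3 units, time = 9
  J1 runs 3 units, time = 12
  J2 runs 1 units, time = 13
  J3 runs 1 units, time = 14
  J1 runs 2 units, time = 16
Finish times: [16, 13, 14]
Average turnaround = 43/3 = 14.3333

14.3333


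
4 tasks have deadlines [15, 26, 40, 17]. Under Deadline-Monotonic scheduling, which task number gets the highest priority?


Sort tasks by relative deadline (ascending):
  Task 1: deadline = 15
  Task 4: deadline = 17
  Task 2: deadline = 26
  Task 3: deadline = 40
Priority order (highest first): [1, 4, 2, 3]
Highest priority task = 1

1


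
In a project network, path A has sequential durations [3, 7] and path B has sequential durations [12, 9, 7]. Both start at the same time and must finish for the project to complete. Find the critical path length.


Path A total = 3 + 7 = 10
Path B total = 12 + 9 + 7 = 28
Critical path = longest path = max(10, 28) = 28

28


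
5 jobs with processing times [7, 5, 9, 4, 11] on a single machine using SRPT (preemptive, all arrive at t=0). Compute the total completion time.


Since all jobs arrive at t=0, SRPT equals SPT ordering.
SPT order: [4, 5, 7, 9, 11]
Completion times:
  Job 1: p=4, C=4
  Job 2: p=5, C=9
  Job 3: p=7, C=16
  Job 4: p=9, C=25
  Job 5: p=11, C=36
Total completion time = 4 + 9 + 16 + 25 + 36 = 90

90


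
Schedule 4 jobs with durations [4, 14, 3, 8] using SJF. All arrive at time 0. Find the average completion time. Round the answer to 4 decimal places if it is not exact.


SJF order (ascending): [3, 4, 8, 14]
Completion times:
  Job 1: burst=3, C=3
  Job 2: burst=4, C=7
  Job 3: burst=8, C=15
  Job 4: burst=14, C=29
Average completion = 54/4 = 13.5

13.5


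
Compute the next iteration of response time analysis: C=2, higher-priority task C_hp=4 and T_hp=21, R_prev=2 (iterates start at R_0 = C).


R_next = C + ceil(R_prev / T_hp) * C_hp
ceil(2 / 21) = ceil(0.0952) = 1
Interference = 1 * 4 = 4
R_next = 2 + 4 = 6

6


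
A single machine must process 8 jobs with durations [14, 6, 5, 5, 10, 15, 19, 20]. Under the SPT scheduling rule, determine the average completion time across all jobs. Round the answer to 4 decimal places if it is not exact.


Sort jobs by processing time (SPT order): [5, 5, 6, 10, 14, 15, 19, 20]
Compute completion times sequentially:
  Job 1: processing = 5, completes at 5
  Job 2: processing = 5, completes at 10
  Job 3: processing = 6, completes at 16
  Job 4: processing = 10, completes at 26
  Job 5: processing = 14, completes at 40
  Job 6: processing = 15, completes at 55
  Job 7: processing = 19, completes at 74
  Job 8: processing = 20, completes at 94
Sum of completion times = 320
Average completion time = 320/8 = 40.0

40.0


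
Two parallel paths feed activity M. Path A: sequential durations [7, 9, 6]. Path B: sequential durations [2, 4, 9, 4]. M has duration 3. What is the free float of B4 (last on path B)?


ES(B4) = sum of predecessors on chain B = 15
EF(B4) = ES + duration = 15 + 4 = 19
Successor of B4 is M. ES(M) = max(sum(A), sum(B)) = max(22, 19) = 22
Free float = ES(successor) - EF(current) = 22 - 19 = 3

3


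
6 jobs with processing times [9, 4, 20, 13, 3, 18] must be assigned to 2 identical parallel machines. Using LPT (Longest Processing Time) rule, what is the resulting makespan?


Sort jobs in decreasing order (LPT): [20, 18, 13, 9, 4, 3]
Assign each job to the least loaded machine:
  Machine 1: jobs [20, 9, 4], load = 33
  Machine 2: jobs [18, 13, 3], load = 34
Makespan = max load = 34

34


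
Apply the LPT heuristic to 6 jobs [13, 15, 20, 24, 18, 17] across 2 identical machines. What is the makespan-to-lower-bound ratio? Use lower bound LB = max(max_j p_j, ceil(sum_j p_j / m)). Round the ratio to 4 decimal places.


LPT order: [24, 20, 18, 17, 15, 13]
Machine loads after assignment: [54, 53]
LPT makespan = 54
Lower bound = max(max_job, ceil(total/2)) = max(24, 54) = 54
Ratio = 54 / 54 = 1.0

1.0


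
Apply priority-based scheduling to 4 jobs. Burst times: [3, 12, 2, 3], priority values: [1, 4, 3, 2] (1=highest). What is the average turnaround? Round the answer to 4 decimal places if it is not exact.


Sort by priority (ascending = highest first):
Order: [(1, 3), (2, 3), (3, 2), (4, 12)]
Completion times:
  Priority 1, burst=3, C=3
  Priority 2, burst=3, C=6
  Priority 3, burst=2, C=8
  Priority 4, burst=12, C=20
Average turnaround = 37/4 = 9.25

9.25


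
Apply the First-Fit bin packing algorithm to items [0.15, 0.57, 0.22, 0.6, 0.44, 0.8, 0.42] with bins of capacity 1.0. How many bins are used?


Place items sequentially using First-Fit:
  Item 0.15 -> new Bin 1
  Item 0.57 -> Bin 1 (now 0.72)
  Item 0.22 -> Bin 1 (now 0.94)
  Item 0.6 -> new Bin 2
  Item 0.44 -> new Bin 3
  Item 0.8 -> new Bin 4
  Item 0.42 -> Bin 3 (now 0.86)
Total bins used = 4

4


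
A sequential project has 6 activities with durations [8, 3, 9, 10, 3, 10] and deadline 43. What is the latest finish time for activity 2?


LF(activity 2) = deadline - sum of successor durations
Successors: activities 3 through 6 with durations [9, 10, 3, 10]
Sum of successor durations = 32
LF = 43 - 32 = 11

11


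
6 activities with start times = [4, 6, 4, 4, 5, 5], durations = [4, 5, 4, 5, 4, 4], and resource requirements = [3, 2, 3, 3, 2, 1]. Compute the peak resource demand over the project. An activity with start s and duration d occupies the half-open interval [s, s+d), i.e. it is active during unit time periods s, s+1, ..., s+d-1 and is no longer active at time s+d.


Each activity i is active on [start_i, start_i + duration_i).
Compute total resource usage per time slot:
  t=0: active resources = [], total = 0
  t=1: active resources = [], total = 0
  t=2: active resources = [], total = 0
  t=3: active resources = [], total = 0
  t=4: active resources = [3, 3, 3], total = 9
  t=5: active resources = [3, 3, 3, 2, 1], total = 12
  t=6: active resources = [3, 2, 3, 3, 2, 1], total = 14
  t=7: active resources = [3, 2, 3, 3, 2, 1], total = 14
  t=8: active resources = [2, 3, 2, 1], total = 8
  t=9: active resources = [2], total = 2
  t=10: active resources = [2], total = 2
Peak resource demand = 14

14


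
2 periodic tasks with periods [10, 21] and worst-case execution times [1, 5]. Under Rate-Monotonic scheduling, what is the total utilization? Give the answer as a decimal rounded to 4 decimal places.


Compute individual utilizations (exact fractions):
  Task 1: C/T = 1/10 (approx. 0.1)
  Task 2: C/T = 5/21 (approx. 0.2381)
Total utilization U = 1/10 + 5/21 = 71/210
Rounded to 4 decimal places: U = 0.3381
RM (Liu & Layland) bound for 2 tasks = 0.828427; compare with U = 71/210 (approx. 0.338095)
U <= bound, so schedulable by RM sufficient condition.

0.3381


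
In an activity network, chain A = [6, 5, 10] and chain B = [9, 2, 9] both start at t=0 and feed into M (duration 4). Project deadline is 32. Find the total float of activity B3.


Forward pass: ES(B3) = sum of predecessors on chain B = 11
EF = ES + duration = 11 + 9 = 20
Backward pass: LF(M) = deadline = 32; LS(M) = 32 - 4 = 28
LF(B3) = LS(M) - sum(successors on chain B) = 28 - 0 = 28
LS = LF - duration = 28 - 9 = 19
Total float = LS - ES = 19 - 11 = 8

8


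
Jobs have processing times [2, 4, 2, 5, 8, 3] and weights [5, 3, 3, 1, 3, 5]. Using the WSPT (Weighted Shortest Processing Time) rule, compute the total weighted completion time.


Compute p/w ratios and sort ascending (WSPT): [(2, 5), (3, 5), (2, 3), (4, 3), (8, 3), (5, 1)]
Compute weighted completion times:
  Job (p=2,w=5): C=2, w*C=5*2=10
  Job (p=3,w=5): C=5, w*C=5*5=25
  Job (p=2,w=3): C=7, w*C=3*7=21
  Job (p=4,w=3): C=11, w*C=3*11=33
  Job (p=8,w=3): C=19, w*C=3*19=57
  Job (p=5,w=1): C=24, w*C=1*24=24
Total weighted completion time = 170

170


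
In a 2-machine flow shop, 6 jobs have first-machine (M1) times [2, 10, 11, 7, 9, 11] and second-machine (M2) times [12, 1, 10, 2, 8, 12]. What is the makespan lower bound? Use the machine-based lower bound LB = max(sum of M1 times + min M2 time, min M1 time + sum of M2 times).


LB1 = sum(M1 times) + min(M2 times) = 50 + 1 = 51
LB2 = min(M1 times) + sum(M2 times) = 2 + 45 = 47
Lower bound = max(LB1, LB2) = max(51, 47) = 51

51
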